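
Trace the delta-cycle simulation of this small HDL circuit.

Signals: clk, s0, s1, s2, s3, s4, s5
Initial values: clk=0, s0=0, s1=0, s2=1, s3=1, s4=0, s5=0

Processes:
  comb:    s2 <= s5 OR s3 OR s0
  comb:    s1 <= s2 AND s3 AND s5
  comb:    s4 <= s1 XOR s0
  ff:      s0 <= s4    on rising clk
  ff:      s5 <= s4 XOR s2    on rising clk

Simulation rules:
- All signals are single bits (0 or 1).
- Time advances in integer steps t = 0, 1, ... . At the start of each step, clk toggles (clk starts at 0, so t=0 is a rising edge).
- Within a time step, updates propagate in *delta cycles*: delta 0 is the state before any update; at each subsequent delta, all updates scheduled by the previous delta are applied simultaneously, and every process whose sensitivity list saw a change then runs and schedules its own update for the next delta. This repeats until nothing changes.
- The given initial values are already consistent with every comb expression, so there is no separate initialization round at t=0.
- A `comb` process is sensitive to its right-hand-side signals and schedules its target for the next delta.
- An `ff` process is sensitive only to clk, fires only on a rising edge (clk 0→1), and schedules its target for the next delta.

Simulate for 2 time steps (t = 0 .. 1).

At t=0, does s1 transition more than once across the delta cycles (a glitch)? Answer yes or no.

[bits: s4,s0,s3,s1,clk,s5,s2]
t=0: Δ0=0010001 Δ1=0010101 Δ2=0010111 Δ3=0011111 Δ4=1011111 | 4Δ
t=1: Δ0=1011111 Δ1=1011011 | 1Δ

no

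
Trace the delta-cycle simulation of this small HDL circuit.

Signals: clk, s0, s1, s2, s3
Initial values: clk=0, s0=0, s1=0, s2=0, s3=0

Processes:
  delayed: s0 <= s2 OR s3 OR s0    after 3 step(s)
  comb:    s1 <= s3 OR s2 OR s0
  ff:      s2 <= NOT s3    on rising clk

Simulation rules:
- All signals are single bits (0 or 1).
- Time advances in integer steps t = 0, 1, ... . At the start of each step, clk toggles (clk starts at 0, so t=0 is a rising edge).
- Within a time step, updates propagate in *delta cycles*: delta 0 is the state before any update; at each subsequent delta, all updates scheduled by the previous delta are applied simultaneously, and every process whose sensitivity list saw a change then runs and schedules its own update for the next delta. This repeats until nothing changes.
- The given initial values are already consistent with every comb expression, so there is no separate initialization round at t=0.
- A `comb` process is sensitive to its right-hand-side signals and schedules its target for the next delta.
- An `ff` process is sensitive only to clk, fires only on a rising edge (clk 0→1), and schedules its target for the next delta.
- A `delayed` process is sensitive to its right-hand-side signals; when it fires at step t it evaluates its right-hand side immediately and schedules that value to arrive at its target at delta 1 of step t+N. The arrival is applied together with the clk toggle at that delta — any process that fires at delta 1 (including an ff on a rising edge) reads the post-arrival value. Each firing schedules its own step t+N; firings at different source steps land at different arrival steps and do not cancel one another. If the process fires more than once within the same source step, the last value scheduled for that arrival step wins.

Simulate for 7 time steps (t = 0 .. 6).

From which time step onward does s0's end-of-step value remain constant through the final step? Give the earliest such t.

[bits: clk,s2,s1,s3,s0]
t=0: Δ0=00000 Δ1=10000 Δ2=11000 Δ3=11100 | 3Δ
t=1: Δ0=11100 Δ1=01100 | 1Δ
t=2: Δ0=01100 Δ1=11100 | 1Δ
t=3: Δ0=11100 Δ1=01101 | 1Δ
t=4: Δ0=01101 Δ1=11101 | 1Δ
t=5: Δ0=11101 Δ1=01101 | 1Δ
t=6: Δ0=01101 Δ1=11101 | 1Δ

3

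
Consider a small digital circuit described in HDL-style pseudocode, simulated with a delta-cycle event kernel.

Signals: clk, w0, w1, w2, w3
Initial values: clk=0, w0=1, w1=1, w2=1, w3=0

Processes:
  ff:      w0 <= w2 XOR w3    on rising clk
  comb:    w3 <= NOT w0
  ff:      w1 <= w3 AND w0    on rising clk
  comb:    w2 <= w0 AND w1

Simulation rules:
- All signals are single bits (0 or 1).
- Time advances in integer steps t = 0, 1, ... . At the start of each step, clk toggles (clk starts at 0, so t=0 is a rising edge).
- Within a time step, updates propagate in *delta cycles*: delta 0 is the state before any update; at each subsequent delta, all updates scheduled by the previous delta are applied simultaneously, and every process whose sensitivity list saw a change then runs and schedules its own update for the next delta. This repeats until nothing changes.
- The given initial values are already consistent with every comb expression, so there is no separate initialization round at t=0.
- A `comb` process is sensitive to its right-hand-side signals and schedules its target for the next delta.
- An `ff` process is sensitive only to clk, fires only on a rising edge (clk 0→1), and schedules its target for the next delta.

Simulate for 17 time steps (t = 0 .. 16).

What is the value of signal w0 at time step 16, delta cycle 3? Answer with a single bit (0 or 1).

1

t0.Δ0 w2=1 w3=0 w0=1 clk=0 w1=1
t0.Δ1 w2=1 w3=0 w0=1 clk=1 w1=1
t0.Δ2 w2=1 w3=0 w0=1 clk=1 w1=0
t0.Δ3 w2=0 w3=0 w0=1 clk=1 w1=0
t1.Δ0 w2=0 w3=0 w0=1 clk=1 w1=0
t1.Δ1 w2=0 w3=0 w0=1 clk=0 w1=0
t2.Δ0 w2=0 w3=0 w0=1 clk=0 w1=0
t2.Δ1 w2=0 w3=0 w0=1 clk=1 w1=0
t2.Δ2 w2=0 w3=0 w0=0 clk=1 w1=0
t2.Δ3 w2=0 w3=1 w0=0 clk=1 w1=0
t3.Δ0 w2=0 w3=1 w0=0 clk=1 w1=0
t3.Δ1 w2=0 w3=1 w0=0 clk=0 w1=0
t4.Δ0 w2=0 w3=1 w0=0 clk=0 w1=0
t4.Δ1 w2=0 w3=1 w0=0 clk=1 w1=0
t4.Δ2 w2=0 w3=1 w0=1 clk=1 w1=0
t4.Δ3 w2=0 w3=0 w0=1 clk=1 w1=0
t5.Δ0 w2=0 w3=0 w0=1 clk=1 w1=0
t5.Δ1 w2=0 w3=0 w0=1 clk=0 w1=0
t6.Δ0 w2=0 w3=0 w0=1 clk=0 w1=0
t6.Δ1 w2=0 w3=0 w0=1 clk=1 w1=0
t6.Δ2 w2=0 w3=0 w0=0 clk=1 w1=0
t6.Δ3 w2=0 w3=1 w0=0 clk=1 w1=0
t7.Δ0 w2=0 w3=1 w0=0 clk=1 w1=0
t7.Δ1 w2=0 w3=1 w0=0 clk=0 w1=0
t8.Δ0 w2=0 w3=1 w0=0 clk=0 w1=0
t8.Δ1 w2=0 w3=1 w0=0 clk=1 w1=0
t8.Δ2 w2=0 w3=1 w0=1 clk=1 w1=0
t8.Δ3 w2=0 w3=0 w0=1 clk=1 w1=0
t9.Δ0 w2=0 w3=0 w0=1 clk=1 w1=0
t9.Δ1 w2=0 w3=0 w0=1 clk=0 w1=0
t10.Δ0 w2=0 w3=0 w0=1 clk=0 w1=0
t10.Δ1 w2=0 w3=0 w0=1 clk=1 w1=0
t10.Δ2 w2=0 w3=0 w0=0 clk=1 w1=0
t10.Δ3 w2=0 w3=1 w0=0 clk=1 w1=0
t11.Δ0 w2=0 w3=1 w0=0 clk=1 w1=0
t11.Δ1 w2=0 w3=1 w0=0 clk=0 w1=0
t12.Δ0 w2=0 w3=1 w0=0 clk=0 w1=0
t12.Δ1 w2=0 w3=1 w0=0 clk=1 w1=0
t12.Δ2 w2=0 w3=1 w0=1 clk=1 w1=0
t12.Δ3 w2=0 w3=0 w0=1 clk=1 w1=0
t13.Δ0 w2=0 w3=0 w0=1 clk=1 w1=0
t13.Δ1 w2=0 w3=0 w0=1 clk=0 w1=0
t14.Δ0 w2=0 w3=0 w0=1 clk=0 w1=0
t14.Δ1 w2=0 w3=0 w0=1 clk=1 w1=0
t14.Δ2 w2=0 w3=0 w0=0 clk=1 w1=0
t14.Δ3 w2=0 w3=1 w0=0 clk=1 w1=0
t15.Δ0 w2=0 w3=1 w0=0 clk=1 w1=0
t15.Δ1 w2=0 w3=1 w0=0 clk=0 w1=0
t16.Δ0 w2=0 w3=1 w0=0 clk=0 w1=0
t16.Δ1 w2=0 w3=1 w0=0 clk=1 w1=0
t16.Δ2 w2=0 w3=1 w0=1 clk=1 w1=0
t16.Δ3 w2=0 w3=0 w0=1 clk=1 w1=0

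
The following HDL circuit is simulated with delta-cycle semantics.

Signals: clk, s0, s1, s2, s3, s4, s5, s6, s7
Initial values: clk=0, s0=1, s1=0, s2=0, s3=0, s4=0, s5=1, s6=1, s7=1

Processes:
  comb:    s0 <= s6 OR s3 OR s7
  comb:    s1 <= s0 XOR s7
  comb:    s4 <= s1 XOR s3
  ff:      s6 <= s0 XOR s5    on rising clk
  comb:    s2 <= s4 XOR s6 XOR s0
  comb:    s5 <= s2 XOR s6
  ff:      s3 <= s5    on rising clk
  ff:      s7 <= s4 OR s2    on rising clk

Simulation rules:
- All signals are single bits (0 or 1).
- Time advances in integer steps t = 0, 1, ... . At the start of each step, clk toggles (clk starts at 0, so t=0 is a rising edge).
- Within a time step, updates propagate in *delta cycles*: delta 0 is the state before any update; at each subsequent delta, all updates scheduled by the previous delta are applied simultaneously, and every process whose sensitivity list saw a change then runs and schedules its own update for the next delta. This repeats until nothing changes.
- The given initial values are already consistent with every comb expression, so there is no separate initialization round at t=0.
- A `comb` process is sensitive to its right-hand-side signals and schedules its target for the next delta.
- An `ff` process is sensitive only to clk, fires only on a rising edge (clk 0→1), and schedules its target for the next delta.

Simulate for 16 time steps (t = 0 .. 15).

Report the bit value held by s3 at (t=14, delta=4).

1

t=0 Δ0: s4=0 s2=0 s3=0 s7=1 s0=1 s1=0 s5=1 clk=0 s6=1
  Δ1: clk:0→1
  Δ2: s3:0→1, s7:1→0, s6:1→0
  Δ3: s4:0→1, s2:0→1, s1:0→1, s5:1→0
  Δ4: s4:1→0, s2:1→0, s5:0→1
  Δ5: s2:0→1, s5:1→0
  Δ6: s5:0→1
  (6Δ to stable)
t=1 Δ0: s4=0 s2=1 s3=1 s7=0 s0=1 s1=1 s5=1 clk=1 s6=0
  Δ1: clk:1→0
  (1Δ to stable)
t=2 Δ0: s4=0 s2=1 s3=1 s7=0 s0=1 s1=1 s5=1 clk=0 s6=0
  Δ1: clk:0→1
  Δ2: s7:0→1
  Δ3: s1:1→0
  Δ4: s4:0→1
  Δ5: s2:1→0
  Δ6: s5:1→0
  (6Δ to stable)
t=3 Δ0: s4=1 s2=0 s3=1 s7=1 s0=1 s1=0 s5=0 clk=1 s6=0
  Δ1: clk:1→0
  (1Δ to stable)
t=4 Δ0: s4=1 s2=0 s3=1 s7=1 s0=1 s1=0 s5=0 clk=0 s6=0
  Δ1: clk:0→1
  Δ2: s3:1→0, s6:0→1
  Δ3: s4:1→0, s2:0→1, s5:0→1
  Δ4: s2:1→0, s5:1→0
  Δ5: s5:0→1
  (5Δ to stable)
t=5 Δ0: s4=0 s2=0 s3=0 s7=1 s0=1 s1=0 s5=1 clk=1 s6=1
  Δ1: clk:1→0
  (1Δ to stable)
t=6 Δ0: s4=0 s2=0 s3=0 s7=1 s0=1 s1=0 s5=1 clk=0 s6=1
  Δ1: clk:0→1
  Δ2: s3:0→1, s7:1→0, s6:1→0
  Δ3: s4:0→1, s2:0→1, s1:0→1, s5:1→0
  Δ4: s4:1→0, s2:1→0, s5:0→1
  Δ5: s2:0→1, s5:1→0
  Δ6: s5:0→1
  (6Δ to stable)
t=7 Δ0: s4=0 s2=1 s3=1 s7=0 s0=1 s1=1 s5=1 clk=1 s6=0
  Δ1: clk:1→0
  (1Δ to stable)
t=8 Δ0: s4=0 s2=1 s3=1 s7=0 s0=1 s1=1 s5=1 clk=0 s6=0
  Δ1: clk:0→1
  Δ2: s7:0→1
  Δ3: s1:1→0
  Δ4: s4:0→1
  Δ5: s2:1→0
  Δ6: s5:1→0
  (6Δ to stable)
t=9 Δ0: s4=1 s2=0 s3=1 s7=1 s0=1 s1=0 s5=0 clk=1 s6=0
  Δ1: clk:1→0
  (1Δ to stable)
t=10 Δ0: s4=1 s2=0 s3=1 s7=1 s0=1 s1=0 s5=0 clk=0 s6=0
  Δ1: clk:0→1
  Δ2: s3:1→0, s6:0→1
  Δ3: s4:1→0, s2:0→1, s5:0→1
  Δ4: s2:1→0, s5:1→0
  Δ5: s5:0→1
  (5Δ to stable)
t=11 Δ0: s4=0 s2=0 s3=0 s7=1 s0=1 s1=0 s5=1 clk=1 s6=1
  Δ1: clk:1→0
  (1Δ to stable)
t=12 Δ0: s4=0 s2=0 s3=0 s7=1 s0=1 s1=0 s5=1 clk=0 s6=1
  Δ1: clk:0→1
  Δ2: s3:0→1, s7:1→0, s6:1→0
  Δ3: s4:0→1, s2:0→1, s1:0→1, s5:1→0
  Δ4: s4:1→0, s2:1→0, s5:0→1
  Δ5: s2:0→1, s5:1→0
  Δ6: s5:0→1
  (6Δ to stable)
t=13 Δ0: s4=0 s2=1 s3=1 s7=0 s0=1 s1=1 s5=1 clk=1 s6=0
  Δ1: clk:1→0
  (1Δ to stable)
t=14 Δ0: s4=0 s2=1 s3=1 s7=0 s0=1 s1=1 s5=1 clk=0 s6=0
  Δ1: clk:0→1
  Δ2: s7:0→1
  Δ3: s1:1→0
  Δ4: s4:0→1
  Δ5: s2:1→0
  Δ6: s5:1→0
  (6Δ to stable)
t=15 Δ0: s4=1 s2=0 s3=1 s7=1 s0=1 s1=0 s5=0 clk=1 s6=0
  Δ1: clk:1→0
  (1Δ to stable)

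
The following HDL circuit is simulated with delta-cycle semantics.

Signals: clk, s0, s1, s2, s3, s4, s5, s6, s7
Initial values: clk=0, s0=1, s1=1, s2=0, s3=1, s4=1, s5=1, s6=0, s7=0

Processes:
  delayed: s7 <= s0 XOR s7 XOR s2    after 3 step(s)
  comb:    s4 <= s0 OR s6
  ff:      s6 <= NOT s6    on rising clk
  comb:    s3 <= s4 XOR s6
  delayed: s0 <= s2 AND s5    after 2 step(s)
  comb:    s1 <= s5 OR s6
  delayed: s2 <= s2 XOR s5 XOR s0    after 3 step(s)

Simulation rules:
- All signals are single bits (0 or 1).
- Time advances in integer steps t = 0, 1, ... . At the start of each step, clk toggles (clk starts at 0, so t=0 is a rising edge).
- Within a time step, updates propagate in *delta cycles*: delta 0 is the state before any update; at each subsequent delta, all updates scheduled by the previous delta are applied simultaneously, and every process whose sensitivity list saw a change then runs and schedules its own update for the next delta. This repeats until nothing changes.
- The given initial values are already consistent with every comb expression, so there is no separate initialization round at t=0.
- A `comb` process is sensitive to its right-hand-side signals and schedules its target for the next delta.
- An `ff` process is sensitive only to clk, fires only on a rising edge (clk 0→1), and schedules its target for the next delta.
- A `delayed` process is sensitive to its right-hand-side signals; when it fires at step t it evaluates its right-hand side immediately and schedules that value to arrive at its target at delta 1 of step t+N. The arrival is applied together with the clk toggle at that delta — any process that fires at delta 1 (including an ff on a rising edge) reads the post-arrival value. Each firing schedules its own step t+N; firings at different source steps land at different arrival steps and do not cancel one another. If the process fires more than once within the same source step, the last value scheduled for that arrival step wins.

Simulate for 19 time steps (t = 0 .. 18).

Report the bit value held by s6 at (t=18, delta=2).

t=0 Δ0: s3=1 s1=1 s5=1 s4=1 s2=0 s6=0 clk=0 s7=0 s0=1
  Δ1: clk:0→1
  Δ2: s6:0→1
  Δ3: s3:1→0
  (3Δ to stable)
t=1 Δ0: s3=0 s1=1 s5=1 s4=1 s2=0 s6=1 clk=1 s7=0 s0=1
  Δ1: clk:1→0
  (1Δ to stable)
t=2 Δ0: s3=0 s1=1 s5=1 s4=1 s2=0 s6=1 clk=0 s7=0 s0=1
  Δ1: clk:0→1
  Δ2: s6:1→0
  Δ3: s3:0→1
  (3Δ to stable)
t=3 Δ0: s3=1 s1=1 s5=1 s4=1 s2=0 s6=0 clk=1 s7=0 s0=1
  Δ1: clk:1→0
  (1Δ to stable)
t=4 Δ0: s3=1 s1=1 s5=1 s4=1 s2=0 s6=0 clk=0 s7=0 s0=1
  Δ1: clk:0→1
  Δ2: s6:0→1
  Δ3: s3:1→0
  (3Δ to stable)
t=5 Δ0: s3=0 s1=1 s5=1 s4=1 s2=0 s6=1 clk=1 s7=0 s0=1
  Δ1: clk:1→0
  (1Δ to stable)
t=6 Δ0: s3=0 s1=1 s5=1 s4=1 s2=0 s6=1 clk=0 s7=0 s0=1
  Δ1: clk:0→1
  Δ2: s6:1→0
  Δ3: s3:0→1
  (3Δ to stable)
t=7 Δ0: s3=1 s1=1 s5=1 s4=1 s2=0 s6=0 clk=1 s7=0 s0=1
  Δ1: clk:1→0
  (1Δ to stable)
t=8 Δ0: s3=1 s1=1 s5=1 s4=1 s2=0 s6=0 clk=0 s7=0 s0=1
  Δ1: clk:0→1
  Δ2: s6:0→1
  Δ3: s3:1→0
  (3Δ to stable)
t=9 Δ0: s3=0 s1=1 s5=1 s4=1 s2=0 s6=1 clk=1 s7=0 s0=1
  Δ1: clk:1→0
  (1Δ to stable)
t=10 Δ0: s3=0 s1=1 s5=1 s4=1 s2=0 s6=1 clk=0 s7=0 s0=1
  Δ1: clk:0→1
  Δ2: s6:1→0
  Δ3: s3:0→1
  (3Δ to stable)
t=11 Δ0: s3=1 s1=1 s5=1 s4=1 s2=0 s6=0 clk=1 s7=0 s0=1
  Δ1: clk:1→0
  (1Δ to stable)
t=12 Δ0: s3=1 s1=1 s5=1 s4=1 s2=0 s6=0 clk=0 s7=0 s0=1
  Δ1: clk:0→1
  Δ2: s6:0→1
  Δ3: s3:1→0
  (3Δ to stable)
t=13 Δ0: s3=0 s1=1 s5=1 s4=1 s2=0 s6=1 clk=1 s7=0 s0=1
  Δ1: clk:1→0
  (1Δ to stable)
t=14 Δ0: s3=0 s1=1 s5=1 s4=1 s2=0 s6=1 clk=0 s7=0 s0=1
  Δ1: clk:0→1
  Δ2: s6:1→0
  Δ3: s3:0→1
  (3Δ to stable)
t=15 Δ0: s3=1 s1=1 s5=1 s4=1 s2=0 s6=0 clk=1 s7=0 s0=1
  Δ1: clk:1→0
  (1Δ to stable)
t=16 Δ0: s3=1 s1=1 s5=1 s4=1 s2=0 s6=0 clk=0 s7=0 s0=1
  Δ1: clk:0→1
  Δ2: s6:0→1
  Δ3: s3:1→0
  (3Δ to stable)
t=17 Δ0: s3=0 s1=1 s5=1 s4=1 s2=0 s6=1 clk=1 s7=0 s0=1
  Δ1: clk:1→0
  (1Δ to stable)
t=18 Δ0: s3=0 s1=1 s5=1 s4=1 s2=0 s6=1 clk=0 s7=0 s0=1
  Δ1: clk:0→1
  Δ2: s6:1→0
  Δ3: s3:0→1
  (3Δ to stable)

0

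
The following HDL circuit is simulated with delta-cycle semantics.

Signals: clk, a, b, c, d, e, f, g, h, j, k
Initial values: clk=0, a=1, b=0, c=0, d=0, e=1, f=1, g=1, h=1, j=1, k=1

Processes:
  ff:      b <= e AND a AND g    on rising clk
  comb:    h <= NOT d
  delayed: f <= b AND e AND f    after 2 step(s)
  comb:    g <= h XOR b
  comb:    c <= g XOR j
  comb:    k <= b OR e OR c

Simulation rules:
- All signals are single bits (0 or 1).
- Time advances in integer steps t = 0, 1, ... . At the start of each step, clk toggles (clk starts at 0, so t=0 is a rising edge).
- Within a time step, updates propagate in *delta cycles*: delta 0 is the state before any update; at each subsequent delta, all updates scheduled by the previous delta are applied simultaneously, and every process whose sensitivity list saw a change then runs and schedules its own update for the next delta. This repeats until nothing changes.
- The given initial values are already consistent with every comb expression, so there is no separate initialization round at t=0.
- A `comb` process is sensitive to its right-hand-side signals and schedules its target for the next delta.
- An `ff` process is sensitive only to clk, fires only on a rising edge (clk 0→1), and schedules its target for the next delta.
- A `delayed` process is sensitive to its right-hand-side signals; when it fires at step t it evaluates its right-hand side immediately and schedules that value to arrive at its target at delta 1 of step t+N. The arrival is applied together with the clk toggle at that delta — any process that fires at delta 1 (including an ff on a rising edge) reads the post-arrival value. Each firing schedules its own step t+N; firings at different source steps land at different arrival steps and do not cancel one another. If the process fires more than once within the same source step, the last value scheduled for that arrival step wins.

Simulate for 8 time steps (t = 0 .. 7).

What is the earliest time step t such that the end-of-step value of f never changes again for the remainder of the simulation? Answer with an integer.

4

t=0 Δ0: b=0 e=1 a=1 f=1 j=1 g=1 k=1 h=1 d=0 c=0 clk=0
  Δ1: clk:0→1
  Δ2: b:0→1
  Δ3: g:1→0
  Δ4: c:0→1
  (4Δ to stable)
t=1 Δ0: b=1 e=1 a=1 f=1 j=1 g=0 k=1 h=1 d=0 c=1 clk=1
  Δ1: clk:1→0
  (1Δ to stable)
t=2 Δ0: b=1 e=1 a=1 f=1 j=1 g=0 k=1 h=1 d=0 c=1 clk=0
  Δ1: clk:0→1
  Δ2: b:1→0
  Δ3: g:0→1
  Δ4: c:1→0
  (4Δ to stable)
t=3 Δ0: b=0 e=1 a=1 f=1 j=1 g=1 k=1 h=1 d=0 c=0 clk=1
  Δ1: clk:1→0
  (1Δ to stable)
t=4 Δ0: b=0 e=1 a=1 f=1 j=1 g=1 k=1 h=1 d=0 c=0 clk=0
  Δ1: f:1→0, clk:0→1
  Δ2: b:0→1
  Δ3: g:1→0
  Δ4: c:0→1
  (4Δ to stable)
t=5 Δ0: b=1 e=1 a=1 f=0 j=1 g=0 k=1 h=1 d=0 c=1 clk=1
  Δ1: clk:1→0
  (1Δ to stable)
t=6 Δ0: b=1 e=1 a=1 f=0 j=1 g=0 k=1 h=1 d=0 c=1 clk=0
  Δ1: clk:0→1
  Δ2: b:1→0
  Δ3: g:0→1
  Δ4: c:1→0
  (4Δ to stable)
t=7 Δ0: b=0 e=1 a=1 f=0 j=1 g=1 k=1 h=1 d=0 c=0 clk=1
  Δ1: clk:1→0
  (1Δ to stable)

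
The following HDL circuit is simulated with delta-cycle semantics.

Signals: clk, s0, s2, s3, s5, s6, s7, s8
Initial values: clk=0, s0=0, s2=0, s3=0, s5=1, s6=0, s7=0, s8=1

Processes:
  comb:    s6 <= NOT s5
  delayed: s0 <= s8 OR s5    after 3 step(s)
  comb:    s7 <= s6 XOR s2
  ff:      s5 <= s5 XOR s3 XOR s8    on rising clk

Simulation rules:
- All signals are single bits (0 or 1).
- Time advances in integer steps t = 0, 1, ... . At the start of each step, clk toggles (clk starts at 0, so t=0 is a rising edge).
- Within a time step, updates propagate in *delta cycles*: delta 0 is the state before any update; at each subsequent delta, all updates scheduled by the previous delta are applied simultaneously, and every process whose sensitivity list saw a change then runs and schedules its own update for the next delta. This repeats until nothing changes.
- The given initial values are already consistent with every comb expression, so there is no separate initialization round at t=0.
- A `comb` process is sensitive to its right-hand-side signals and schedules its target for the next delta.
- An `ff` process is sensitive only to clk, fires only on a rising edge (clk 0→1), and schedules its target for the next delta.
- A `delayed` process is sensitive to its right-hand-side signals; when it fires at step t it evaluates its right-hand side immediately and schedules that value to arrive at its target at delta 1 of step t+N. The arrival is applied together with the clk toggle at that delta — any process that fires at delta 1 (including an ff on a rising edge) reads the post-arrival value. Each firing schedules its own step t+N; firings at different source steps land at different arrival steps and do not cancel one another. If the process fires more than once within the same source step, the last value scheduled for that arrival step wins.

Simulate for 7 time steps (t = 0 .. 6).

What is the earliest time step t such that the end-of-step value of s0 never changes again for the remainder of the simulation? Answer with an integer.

t=0 Δ0: s5=1 s2=0 s3=0 s0=0 clk=0 s6=0 s7=0 s8=1
  Δ1: clk:0→1
  Δ2: s5:1→0
  Δ3: s6:0→1
  Δ4: s7:0→1
  (4Δ to stable)
t=1 Δ0: s5=0 s2=0 s3=0 s0=0 clk=1 s6=1 s7=1 s8=1
  Δ1: clk:1→0
  (1Δ to stable)
t=2 Δ0: s5=0 s2=0 s3=0 s0=0 clk=0 s6=1 s7=1 s8=1
  Δ1: clk:0→1
  Δ2: s5:0→1
  Δ3: s6:1→0
  Δ4: s7:1→0
  (4Δ to stable)
t=3 Δ0: s5=1 s2=0 s3=0 s0=0 clk=1 s6=0 s7=0 s8=1
  Δ1: s0:0→1, clk:1→0
  (1Δ to stable)
t=4 Δ0: s5=1 s2=0 s3=0 s0=1 clk=0 s6=0 s7=0 s8=1
  Δ1: clk:0→1
  Δ2: s5:1→0
  Δ3: s6:0→1
  Δ4: s7:0→1
  (4Δ to stable)
t=5 Δ0: s5=0 s2=0 s3=0 s0=1 clk=1 s6=1 s7=1 s8=1
  Δ1: clk:1→0
  (1Δ to stable)
t=6 Δ0: s5=0 s2=0 s3=0 s0=1 clk=0 s6=1 s7=1 s8=1
  Δ1: clk:0→1
  Δ2: s5:0→1
  Δ3: s6:1→0
  Δ4: s7:1→0
  (4Δ to stable)

3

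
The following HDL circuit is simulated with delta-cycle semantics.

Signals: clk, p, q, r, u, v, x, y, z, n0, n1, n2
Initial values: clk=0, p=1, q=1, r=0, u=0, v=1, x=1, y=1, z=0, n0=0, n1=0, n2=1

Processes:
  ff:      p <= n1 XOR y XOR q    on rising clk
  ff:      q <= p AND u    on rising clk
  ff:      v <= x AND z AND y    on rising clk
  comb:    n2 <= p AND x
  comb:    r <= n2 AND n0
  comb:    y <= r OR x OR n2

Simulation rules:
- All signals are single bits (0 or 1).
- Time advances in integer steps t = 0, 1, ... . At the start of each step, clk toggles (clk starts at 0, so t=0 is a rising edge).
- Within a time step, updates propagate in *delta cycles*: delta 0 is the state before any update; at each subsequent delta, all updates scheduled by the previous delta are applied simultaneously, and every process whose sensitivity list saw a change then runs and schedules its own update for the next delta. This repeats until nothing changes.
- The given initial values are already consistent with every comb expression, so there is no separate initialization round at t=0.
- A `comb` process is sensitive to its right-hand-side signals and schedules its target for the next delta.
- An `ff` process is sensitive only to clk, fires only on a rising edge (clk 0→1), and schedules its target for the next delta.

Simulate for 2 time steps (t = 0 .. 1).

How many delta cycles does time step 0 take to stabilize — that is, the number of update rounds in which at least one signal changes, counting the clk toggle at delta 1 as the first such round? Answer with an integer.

3

t0.Δ0 n0=0 y=1 r=0 z=0 n2=1 n1=0 q=1 v=1 p=1 clk=0 u=0 x=1
t0.Δ1 n0=0 y=1 r=0 z=0 n2=1 n1=0 q=1 v=1 p=1 clk=1 u=0 x=1
t0.Δ2 n0=0 y=1 r=0 z=0 n2=1 n1=0 q=0 v=0 p=0 clk=1 u=0 x=1
t0.Δ3 n0=0 y=1 r=0 z=0 n2=0 n1=0 q=0 v=0 p=0 clk=1 u=0 x=1
t1.Δ0 n0=0 y=1 r=0 z=0 n2=0 n1=0 q=0 v=0 p=0 clk=1 u=0 x=1
t1.Δ1 n0=0 y=1 r=0 z=0 n2=0 n1=0 q=0 v=0 p=0 clk=0 u=0 x=1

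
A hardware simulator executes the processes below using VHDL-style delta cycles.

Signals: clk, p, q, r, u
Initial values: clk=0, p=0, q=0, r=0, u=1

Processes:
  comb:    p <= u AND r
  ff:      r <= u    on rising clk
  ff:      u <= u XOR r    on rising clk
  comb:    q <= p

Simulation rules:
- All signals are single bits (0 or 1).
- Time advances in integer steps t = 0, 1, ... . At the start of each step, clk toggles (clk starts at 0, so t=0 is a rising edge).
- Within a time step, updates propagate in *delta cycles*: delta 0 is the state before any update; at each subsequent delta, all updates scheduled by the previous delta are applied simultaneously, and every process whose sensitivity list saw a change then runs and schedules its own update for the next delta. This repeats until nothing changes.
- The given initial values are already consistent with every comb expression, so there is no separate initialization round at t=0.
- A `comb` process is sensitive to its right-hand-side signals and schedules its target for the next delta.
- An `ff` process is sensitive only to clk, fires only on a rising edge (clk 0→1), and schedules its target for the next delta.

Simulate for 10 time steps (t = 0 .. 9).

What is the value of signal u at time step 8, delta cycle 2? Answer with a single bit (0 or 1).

t0.Δ0 p=0 q=0 u=1 clk=0 r=0
t0.Δ1 p=0 q=0 u=1 clk=1 r=0
t0.Δ2 p=0 q=0 u=1 clk=1 r=1
t0.Δ3 p=1 q=0 u=1 clk=1 r=1
t0.Δ4 p=1 q=1 u=1 clk=1 r=1
t1.Δ0 p=1 q=1 u=1 clk=1 r=1
t1.Δ1 p=1 q=1 u=1 clk=0 r=1
t2.Δ0 p=1 q=1 u=1 clk=0 r=1
t2.Δ1 p=1 q=1 u=1 clk=1 r=1
t2.Δ2 p=1 q=1 u=0 clk=1 r=1
t2.Δ3 p=0 q=1 u=0 clk=1 r=1
t2.Δ4 p=0 q=0 u=0 clk=1 r=1
t3.Δ0 p=0 q=0 u=0 clk=1 r=1
t3.Δ1 p=0 q=0 u=0 clk=0 r=1
t4.Δ0 p=0 q=0 u=0 clk=0 r=1
t4.Δ1 p=0 q=0 u=0 clk=1 r=1
t4.Δ2 p=0 q=0 u=1 clk=1 r=0
t5.Δ0 p=0 q=0 u=1 clk=1 r=0
t5.Δ1 p=0 q=0 u=1 clk=0 r=0
t6.Δ0 p=0 q=0 u=1 clk=0 r=0
t6.Δ1 p=0 q=0 u=1 clk=1 r=0
t6.Δ2 p=0 q=0 u=1 clk=1 r=1
t6.Δ3 p=1 q=0 u=1 clk=1 r=1
t6.Δ4 p=1 q=1 u=1 clk=1 r=1
t7.Δ0 p=1 q=1 u=1 clk=1 r=1
t7.Δ1 p=1 q=1 u=1 clk=0 r=1
t8.Δ0 p=1 q=1 u=1 clk=0 r=1
t8.Δ1 p=1 q=1 u=1 clk=1 r=1
t8.Δ2 p=1 q=1 u=0 clk=1 r=1
t8.Δ3 p=0 q=1 u=0 clk=1 r=1
t8.Δ4 p=0 q=0 u=0 clk=1 r=1
t9.Δ0 p=0 q=0 u=0 clk=1 r=1
t9.Δ1 p=0 q=0 u=0 clk=0 r=1

0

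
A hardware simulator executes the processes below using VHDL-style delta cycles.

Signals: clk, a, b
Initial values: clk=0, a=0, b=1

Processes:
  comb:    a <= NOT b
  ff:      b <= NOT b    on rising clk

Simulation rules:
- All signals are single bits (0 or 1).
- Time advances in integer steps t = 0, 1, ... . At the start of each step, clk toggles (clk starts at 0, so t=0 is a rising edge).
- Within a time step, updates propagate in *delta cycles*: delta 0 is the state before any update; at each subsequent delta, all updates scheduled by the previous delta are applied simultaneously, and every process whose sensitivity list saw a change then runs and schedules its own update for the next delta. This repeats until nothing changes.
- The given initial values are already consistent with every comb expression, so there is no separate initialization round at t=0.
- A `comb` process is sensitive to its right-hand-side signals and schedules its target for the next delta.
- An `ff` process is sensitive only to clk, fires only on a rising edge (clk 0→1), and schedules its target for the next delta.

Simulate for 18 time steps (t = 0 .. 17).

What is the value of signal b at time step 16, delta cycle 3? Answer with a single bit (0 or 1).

t=0 Δ0: a=0 clk=0 b=1
  Δ1: clk:0→1
  Δ2: b:1→0
  Δ3: a:0→1
  (3Δ to stable)
t=1 Δ0: a=1 clk=1 b=0
  Δ1: clk:1→0
  (1Δ to stable)
t=2 Δ0: a=1 clk=0 b=0
  Δ1: clk:0→1
  Δ2: b:0→1
  Δ3: a:1→0
  (3Δ to stable)
t=3 Δ0: a=0 clk=1 b=1
  Δ1: clk:1→0
  (1Δ to stable)
t=4 Δ0: a=0 clk=0 b=1
  Δ1: clk:0→1
  Δ2: b:1→0
  Δ3: a:0→1
  (3Δ to stable)
t=5 Δ0: a=1 clk=1 b=0
  Δ1: clk:1→0
  (1Δ to stable)
t=6 Δ0: a=1 clk=0 b=0
  Δ1: clk:0→1
  Δ2: b:0→1
  Δ3: a:1→0
  (3Δ to stable)
t=7 Δ0: a=0 clk=1 b=1
  Δ1: clk:1→0
  (1Δ to stable)
t=8 Δ0: a=0 clk=0 b=1
  Δ1: clk:0→1
  Δ2: b:1→0
  Δ3: a:0→1
  (3Δ to stable)
t=9 Δ0: a=1 clk=1 b=0
  Δ1: clk:1→0
  (1Δ to stable)
t=10 Δ0: a=1 clk=0 b=0
  Δ1: clk:0→1
  Δ2: b:0→1
  Δ3: a:1→0
  (3Δ to stable)
t=11 Δ0: a=0 clk=1 b=1
  Δ1: clk:1→0
  (1Δ to stable)
t=12 Δ0: a=0 clk=0 b=1
  Δ1: clk:0→1
  Δ2: b:1→0
  Δ3: a:0→1
  (3Δ to stable)
t=13 Δ0: a=1 clk=1 b=0
  Δ1: clk:1→0
  (1Δ to stable)
t=14 Δ0: a=1 clk=0 b=0
  Δ1: clk:0→1
  Δ2: b:0→1
  Δ3: a:1→0
  (3Δ to stable)
t=15 Δ0: a=0 clk=1 b=1
  Δ1: clk:1→0
  (1Δ to stable)
t=16 Δ0: a=0 clk=0 b=1
  Δ1: clk:0→1
  Δ2: b:1→0
  Δ3: a:0→1
  (3Δ to stable)
t=17 Δ0: a=1 clk=1 b=0
  Δ1: clk:1→0
  (1Δ to stable)

0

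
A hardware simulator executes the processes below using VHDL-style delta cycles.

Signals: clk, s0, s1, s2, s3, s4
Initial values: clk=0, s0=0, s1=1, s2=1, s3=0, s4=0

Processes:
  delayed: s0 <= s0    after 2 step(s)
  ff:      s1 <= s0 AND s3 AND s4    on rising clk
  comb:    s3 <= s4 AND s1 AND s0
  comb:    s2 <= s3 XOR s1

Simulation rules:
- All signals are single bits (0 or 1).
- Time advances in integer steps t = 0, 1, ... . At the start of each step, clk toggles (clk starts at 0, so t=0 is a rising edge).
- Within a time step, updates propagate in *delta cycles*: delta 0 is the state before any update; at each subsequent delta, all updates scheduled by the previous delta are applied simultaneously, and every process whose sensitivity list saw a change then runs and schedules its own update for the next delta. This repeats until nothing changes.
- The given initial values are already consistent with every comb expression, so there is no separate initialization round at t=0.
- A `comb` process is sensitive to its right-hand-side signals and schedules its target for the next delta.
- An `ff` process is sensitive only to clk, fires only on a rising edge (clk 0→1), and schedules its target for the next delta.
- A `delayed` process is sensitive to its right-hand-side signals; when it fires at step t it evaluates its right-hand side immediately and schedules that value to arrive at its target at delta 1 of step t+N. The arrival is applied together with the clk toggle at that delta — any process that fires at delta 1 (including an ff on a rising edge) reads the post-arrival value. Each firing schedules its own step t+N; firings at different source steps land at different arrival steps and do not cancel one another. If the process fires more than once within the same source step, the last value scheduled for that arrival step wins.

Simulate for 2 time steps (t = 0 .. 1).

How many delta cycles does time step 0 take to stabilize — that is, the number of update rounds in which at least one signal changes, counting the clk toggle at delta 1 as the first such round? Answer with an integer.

t0.Δ0 s0=0 s2=1 s1=1 clk=0 s4=0 s3=0
t0.Δ1 s0=0 s2=1 s1=1 clk=1 s4=0 s3=0
t0.Δ2 s0=0 s2=1 s1=0 clk=1 s4=0 s3=0
t0.Δ3 s0=0 s2=0 s1=0 clk=1 s4=0 s3=0
t1.Δ0 s0=0 s2=0 s1=0 clk=1 s4=0 s3=0
t1.Δ1 s0=0 s2=0 s1=0 clk=0 s4=0 s3=0

3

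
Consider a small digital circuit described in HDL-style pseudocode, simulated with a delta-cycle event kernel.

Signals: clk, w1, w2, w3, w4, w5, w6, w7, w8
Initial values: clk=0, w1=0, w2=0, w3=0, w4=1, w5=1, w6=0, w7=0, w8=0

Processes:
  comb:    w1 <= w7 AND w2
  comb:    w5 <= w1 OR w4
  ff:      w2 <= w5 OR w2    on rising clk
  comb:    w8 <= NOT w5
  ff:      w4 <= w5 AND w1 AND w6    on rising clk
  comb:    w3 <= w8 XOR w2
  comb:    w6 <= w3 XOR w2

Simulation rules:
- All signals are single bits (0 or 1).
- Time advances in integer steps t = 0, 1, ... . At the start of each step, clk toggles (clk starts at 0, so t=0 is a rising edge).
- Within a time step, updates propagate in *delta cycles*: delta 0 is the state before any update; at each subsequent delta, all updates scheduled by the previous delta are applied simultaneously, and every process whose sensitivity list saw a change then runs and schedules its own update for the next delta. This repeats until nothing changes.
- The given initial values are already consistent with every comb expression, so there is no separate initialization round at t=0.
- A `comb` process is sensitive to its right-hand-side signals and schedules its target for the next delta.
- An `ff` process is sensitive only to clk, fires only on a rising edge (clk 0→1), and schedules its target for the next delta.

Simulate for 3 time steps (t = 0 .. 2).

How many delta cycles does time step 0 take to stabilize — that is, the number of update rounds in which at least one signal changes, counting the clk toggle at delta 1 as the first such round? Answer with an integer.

6

t=0 Δ0: w8=0 w6=0 w1=0 w3=0 w4=1 clk=0 w5=1 w2=0 w7=0
  Δ1: clk:0→1
  Δ2: w4:1→0, w2:0→1
  Δ3: w6:0→1, w3:0→1, w5:1→0
  Δ4: w8:0→1, w6:1→0
  Δ5: w3:1→0
  Δ6: w6:0→1
  (6Δ to stable)
t=1 Δ0: w8=1 w6=1 w1=0 w3=0 w4=0 clk=1 w5=0 w2=1 w7=0
  Δ1: clk:1→0
  (1Δ to stable)
t=2 Δ0: w8=1 w6=1 w1=0 w3=0 w4=0 clk=0 w5=0 w2=1 w7=0
  Δ1: clk:0→1
  (1Δ to stable)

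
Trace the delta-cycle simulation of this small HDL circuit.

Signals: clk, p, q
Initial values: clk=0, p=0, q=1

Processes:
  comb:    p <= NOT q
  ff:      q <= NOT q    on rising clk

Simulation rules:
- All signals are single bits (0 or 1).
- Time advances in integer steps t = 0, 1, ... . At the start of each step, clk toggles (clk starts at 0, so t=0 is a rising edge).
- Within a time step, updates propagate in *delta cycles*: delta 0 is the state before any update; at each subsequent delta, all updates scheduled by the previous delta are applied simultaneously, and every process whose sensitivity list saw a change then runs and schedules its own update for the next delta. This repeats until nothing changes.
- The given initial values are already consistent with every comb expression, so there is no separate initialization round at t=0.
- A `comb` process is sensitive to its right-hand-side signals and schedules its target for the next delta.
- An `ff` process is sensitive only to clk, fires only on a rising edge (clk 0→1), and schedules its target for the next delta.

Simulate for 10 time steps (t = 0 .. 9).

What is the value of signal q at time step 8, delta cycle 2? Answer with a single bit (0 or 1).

t0.Δ0 clk=0 q=1 p=0
t0.Δ1 clk=1 q=1 p=0
t0.Δ2 clk=1 q=0 p=0
t0.Δ3 clk=1 q=0 p=1
t1.Δ0 clk=1 q=0 p=1
t1.Δ1 clk=0 q=0 p=1
t2.Δ0 clk=0 q=0 p=1
t2.Δ1 clk=1 q=0 p=1
t2.Δ2 clk=1 q=1 p=1
t2.Δ3 clk=1 q=1 p=0
t3.Δ0 clk=1 q=1 p=0
t3.Δ1 clk=0 q=1 p=0
t4.Δ0 clk=0 q=1 p=0
t4.Δ1 clk=1 q=1 p=0
t4.Δ2 clk=1 q=0 p=0
t4.Δ3 clk=1 q=0 p=1
t5.Δ0 clk=1 q=0 p=1
t5.Δ1 clk=0 q=0 p=1
t6.Δ0 clk=0 q=0 p=1
t6.Δ1 clk=1 q=0 p=1
t6.Δ2 clk=1 q=1 p=1
t6.Δ3 clk=1 q=1 p=0
t7.Δ0 clk=1 q=1 p=0
t7.Δ1 clk=0 q=1 p=0
t8.Δ0 clk=0 q=1 p=0
t8.Δ1 clk=1 q=1 p=0
t8.Δ2 clk=1 q=0 p=0
t8.Δ3 clk=1 q=0 p=1
t9.Δ0 clk=1 q=0 p=1
t9.Δ1 clk=0 q=0 p=1

0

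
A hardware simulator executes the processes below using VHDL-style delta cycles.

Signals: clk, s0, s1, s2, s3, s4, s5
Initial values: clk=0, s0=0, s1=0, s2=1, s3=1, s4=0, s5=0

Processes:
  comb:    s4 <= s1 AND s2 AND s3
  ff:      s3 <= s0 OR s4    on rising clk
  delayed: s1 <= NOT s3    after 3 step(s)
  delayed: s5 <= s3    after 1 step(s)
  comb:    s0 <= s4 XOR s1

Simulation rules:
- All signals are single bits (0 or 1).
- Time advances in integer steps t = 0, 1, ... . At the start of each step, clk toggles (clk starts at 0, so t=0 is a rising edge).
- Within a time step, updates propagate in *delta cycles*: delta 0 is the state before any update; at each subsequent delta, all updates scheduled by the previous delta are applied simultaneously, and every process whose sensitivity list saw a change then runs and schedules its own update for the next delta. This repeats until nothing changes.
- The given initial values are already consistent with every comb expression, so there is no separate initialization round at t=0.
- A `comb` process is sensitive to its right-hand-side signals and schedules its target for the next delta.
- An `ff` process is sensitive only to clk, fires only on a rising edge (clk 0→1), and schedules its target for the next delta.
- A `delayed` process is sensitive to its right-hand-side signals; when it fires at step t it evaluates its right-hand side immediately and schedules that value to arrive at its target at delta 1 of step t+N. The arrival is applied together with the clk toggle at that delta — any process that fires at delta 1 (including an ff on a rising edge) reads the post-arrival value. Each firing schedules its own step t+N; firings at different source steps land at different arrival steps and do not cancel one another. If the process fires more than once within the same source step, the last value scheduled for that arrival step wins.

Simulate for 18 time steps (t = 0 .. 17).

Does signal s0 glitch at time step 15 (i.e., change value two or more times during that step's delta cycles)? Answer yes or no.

yes

[bits: s0,clk,s5,s2,s3,s1,s4]
t=0: Δ0=0001100 Δ1=0101100 Δ2=0101000 | 2Δ
t=1: Δ0=0101000 Δ1=0001000 | 1Δ
t=2: Δ0=0001000 Δ1=0101000 | 1Δ
t=3: Δ0=0101000 Δ1=0001010 Δ2=1001010 | 2Δ
t=4: Δ0=1001010 Δ1=1101010 Δ2=1101110 Δ3=1101111 Δ4=0101111 | 4Δ
t=5: Δ0=0101111 Δ1=0011111 | 1Δ
t=6: Δ0=0011111 Δ1=0111111 | 1Δ
t=7: Δ0=0111111 Δ1=0011101 Δ2=1011100 Δ3=0011100 | 3Δ
t=8: Δ0=0011100 Δ1=0111100 Δ2=0111000 | 2Δ
t=9: Δ0=0111000 Δ1=0001000 | 1Δ
t=10: Δ0=0001000 Δ1=0101000 | 1Δ
t=11: Δ0=0101000 Δ1=0001010 Δ2=1001010 | 2Δ
t=12: Δ0=1001010 Δ1=1101010 Δ2=1101110 Δ3=1101111 Δ4=0101111 | 4Δ
t=13: Δ0=0101111 Δ1=0011111 | 1Δ
t=14: Δ0=0011111 Δ1=0111111 | 1Δ
t=15: Δ0=0111111 Δ1=0011101 Δ2=1011100 Δ3=0011100 | 3Δ
t=16: Δ0=0011100 Δ1=0111100 Δ2=0111000 | 2Δ
t=17: Δ0=0111000 Δ1=0001000 | 1Δ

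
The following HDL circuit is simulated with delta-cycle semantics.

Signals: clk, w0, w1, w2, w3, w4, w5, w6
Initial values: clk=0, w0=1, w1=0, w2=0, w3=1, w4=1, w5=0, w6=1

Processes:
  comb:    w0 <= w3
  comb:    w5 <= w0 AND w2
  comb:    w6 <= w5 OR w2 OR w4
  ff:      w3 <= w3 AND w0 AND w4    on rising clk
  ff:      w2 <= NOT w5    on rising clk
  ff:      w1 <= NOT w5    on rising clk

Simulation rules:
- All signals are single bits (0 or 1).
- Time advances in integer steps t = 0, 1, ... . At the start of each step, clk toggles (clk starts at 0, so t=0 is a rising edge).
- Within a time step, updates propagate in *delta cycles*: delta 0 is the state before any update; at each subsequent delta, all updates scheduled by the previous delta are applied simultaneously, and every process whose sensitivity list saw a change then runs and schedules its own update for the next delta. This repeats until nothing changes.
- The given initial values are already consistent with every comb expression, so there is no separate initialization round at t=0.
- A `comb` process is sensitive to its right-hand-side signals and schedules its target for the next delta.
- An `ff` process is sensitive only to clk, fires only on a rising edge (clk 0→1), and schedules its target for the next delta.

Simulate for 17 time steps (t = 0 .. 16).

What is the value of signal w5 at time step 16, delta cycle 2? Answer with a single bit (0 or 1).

0

t0.Δ0 w1=0 w2=0 clk=0 w3=1 w5=0 w4=1 w6=1 w0=1
t0.Δ1 w1=0 w2=0 clk=1 w3=1 w5=0 w4=1 w6=1 w0=1
t0.Δ2 w1=1 w2=1 clk=1 w3=1 w5=0 w4=1 w6=1 w0=1
t0.Δ3 w1=1 w2=1 clk=1 w3=1 w5=1 w4=1 w6=1 w0=1
t1.Δ0 w1=1 w2=1 clk=1 w3=1 w5=1 w4=1 w6=1 w0=1
t1.Δ1 w1=1 w2=1 clk=0 w3=1 w5=1 w4=1 w6=1 w0=1
t2.Δ0 w1=1 w2=1 clk=0 w3=1 w5=1 w4=1 w6=1 w0=1
t2.Δ1 w1=1 w2=1 clk=1 w3=1 w5=1 w4=1 w6=1 w0=1
t2.Δ2 w1=0 w2=0 clk=1 w3=1 w5=1 w4=1 w6=1 w0=1
t2.Δ3 w1=0 w2=0 clk=1 w3=1 w5=0 w4=1 w6=1 w0=1
t3.Δ0 w1=0 w2=0 clk=1 w3=1 w5=0 w4=1 w6=1 w0=1
t3.Δ1 w1=0 w2=0 clk=0 w3=1 w5=0 w4=1 w6=1 w0=1
t4.Δ0 w1=0 w2=0 clk=0 w3=1 w5=0 w4=1 w6=1 w0=1
t4.Δ1 w1=0 w2=0 clk=1 w3=1 w5=0 w4=1 w6=1 w0=1
t4.Δ2 w1=1 w2=1 clk=1 w3=1 w5=0 w4=1 w6=1 w0=1
t4.Δ3 w1=1 w2=1 clk=1 w3=1 w5=1 w4=1 w6=1 w0=1
t5.Δ0 w1=1 w2=1 clk=1 w3=1 w5=1 w4=1 w6=1 w0=1
t5.Δ1 w1=1 w2=1 clk=0 w3=1 w5=1 w4=1 w6=1 w0=1
t6.Δ0 w1=1 w2=1 clk=0 w3=1 w5=1 w4=1 w6=1 w0=1
t6.Δ1 w1=1 w2=1 clk=1 w3=1 w5=1 w4=1 w6=1 w0=1
t6.Δ2 w1=0 w2=0 clk=1 w3=1 w5=1 w4=1 w6=1 w0=1
t6.Δ3 w1=0 w2=0 clk=1 w3=1 w5=0 w4=1 w6=1 w0=1
t7.Δ0 w1=0 w2=0 clk=1 w3=1 w5=0 w4=1 w6=1 w0=1
t7.Δ1 w1=0 w2=0 clk=0 w3=1 w5=0 w4=1 w6=1 w0=1
t8.Δ0 w1=0 w2=0 clk=0 w3=1 w5=0 w4=1 w6=1 w0=1
t8.Δ1 w1=0 w2=0 clk=1 w3=1 w5=0 w4=1 w6=1 w0=1
t8.Δ2 w1=1 w2=1 clk=1 w3=1 w5=0 w4=1 w6=1 w0=1
t8.Δ3 w1=1 w2=1 clk=1 w3=1 w5=1 w4=1 w6=1 w0=1
t9.Δ0 w1=1 w2=1 clk=1 w3=1 w5=1 w4=1 w6=1 w0=1
t9.Δ1 w1=1 w2=1 clk=0 w3=1 w5=1 w4=1 w6=1 w0=1
t10.Δ0 w1=1 w2=1 clk=0 w3=1 w5=1 w4=1 w6=1 w0=1
t10.Δ1 w1=1 w2=1 clk=1 w3=1 w5=1 w4=1 w6=1 w0=1
t10.Δ2 w1=0 w2=0 clk=1 w3=1 w5=1 w4=1 w6=1 w0=1
t10.Δ3 w1=0 w2=0 clk=1 w3=1 w5=0 w4=1 w6=1 w0=1
t11.Δ0 w1=0 w2=0 clk=1 w3=1 w5=0 w4=1 w6=1 w0=1
t11.Δ1 w1=0 w2=0 clk=0 w3=1 w5=0 w4=1 w6=1 w0=1
t12.Δ0 w1=0 w2=0 clk=0 w3=1 w5=0 w4=1 w6=1 w0=1
t12.Δ1 w1=0 w2=0 clk=1 w3=1 w5=0 w4=1 w6=1 w0=1
t12.Δ2 w1=1 w2=1 clk=1 w3=1 w5=0 w4=1 w6=1 w0=1
t12.Δ3 w1=1 w2=1 clk=1 w3=1 w5=1 w4=1 w6=1 w0=1
t13.Δ0 w1=1 w2=1 clk=1 w3=1 w5=1 w4=1 w6=1 w0=1
t13.Δ1 w1=1 w2=1 clk=0 w3=1 w5=1 w4=1 w6=1 w0=1
t14.Δ0 w1=1 w2=1 clk=0 w3=1 w5=1 w4=1 w6=1 w0=1
t14.Δ1 w1=1 w2=1 clk=1 w3=1 w5=1 w4=1 w6=1 w0=1
t14.Δ2 w1=0 w2=0 clk=1 w3=1 w5=1 w4=1 w6=1 w0=1
t14.Δ3 w1=0 w2=0 clk=1 w3=1 w5=0 w4=1 w6=1 w0=1
t15.Δ0 w1=0 w2=0 clk=1 w3=1 w5=0 w4=1 w6=1 w0=1
t15.Δ1 w1=0 w2=0 clk=0 w3=1 w5=0 w4=1 w6=1 w0=1
t16.Δ0 w1=0 w2=0 clk=0 w3=1 w5=0 w4=1 w6=1 w0=1
t16.Δ1 w1=0 w2=0 clk=1 w3=1 w5=0 w4=1 w6=1 w0=1
t16.Δ2 w1=1 w2=1 clk=1 w3=1 w5=0 w4=1 w6=1 w0=1
t16.Δ3 w1=1 w2=1 clk=1 w3=1 w5=1 w4=1 w6=1 w0=1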